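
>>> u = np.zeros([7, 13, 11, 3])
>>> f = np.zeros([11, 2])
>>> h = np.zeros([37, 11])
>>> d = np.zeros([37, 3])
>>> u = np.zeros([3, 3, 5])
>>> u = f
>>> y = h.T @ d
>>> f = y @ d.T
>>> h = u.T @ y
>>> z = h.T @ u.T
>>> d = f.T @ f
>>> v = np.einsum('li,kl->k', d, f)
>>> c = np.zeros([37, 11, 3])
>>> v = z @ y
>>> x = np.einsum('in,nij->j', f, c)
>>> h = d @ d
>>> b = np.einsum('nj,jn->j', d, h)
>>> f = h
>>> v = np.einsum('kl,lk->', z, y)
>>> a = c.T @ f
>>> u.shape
(11, 2)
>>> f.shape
(37, 37)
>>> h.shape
(37, 37)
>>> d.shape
(37, 37)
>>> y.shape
(11, 3)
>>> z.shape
(3, 11)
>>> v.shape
()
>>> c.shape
(37, 11, 3)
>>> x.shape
(3,)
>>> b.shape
(37,)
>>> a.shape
(3, 11, 37)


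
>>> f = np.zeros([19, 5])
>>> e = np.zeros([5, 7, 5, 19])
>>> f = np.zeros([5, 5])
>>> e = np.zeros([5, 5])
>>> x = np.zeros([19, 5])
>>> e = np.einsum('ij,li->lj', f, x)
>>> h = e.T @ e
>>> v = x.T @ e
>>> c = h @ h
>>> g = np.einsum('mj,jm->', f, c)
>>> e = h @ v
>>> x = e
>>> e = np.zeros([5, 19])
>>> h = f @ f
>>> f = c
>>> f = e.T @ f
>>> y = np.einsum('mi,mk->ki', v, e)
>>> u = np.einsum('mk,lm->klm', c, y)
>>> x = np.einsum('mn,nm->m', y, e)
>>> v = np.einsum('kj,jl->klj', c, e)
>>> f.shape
(19, 5)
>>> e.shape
(5, 19)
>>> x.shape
(19,)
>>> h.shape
(5, 5)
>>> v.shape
(5, 19, 5)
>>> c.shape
(5, 5)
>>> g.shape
()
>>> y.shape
(19, 5)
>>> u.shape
(5, 19, 5)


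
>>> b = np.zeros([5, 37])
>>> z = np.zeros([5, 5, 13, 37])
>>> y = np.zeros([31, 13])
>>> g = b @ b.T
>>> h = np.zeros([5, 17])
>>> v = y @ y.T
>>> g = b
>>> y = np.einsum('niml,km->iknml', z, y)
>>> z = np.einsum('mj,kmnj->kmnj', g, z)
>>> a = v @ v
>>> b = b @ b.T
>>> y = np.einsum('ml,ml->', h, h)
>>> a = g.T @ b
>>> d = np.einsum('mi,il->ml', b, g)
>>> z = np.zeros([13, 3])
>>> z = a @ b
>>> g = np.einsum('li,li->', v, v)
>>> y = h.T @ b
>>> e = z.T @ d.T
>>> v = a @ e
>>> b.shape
(5, 5)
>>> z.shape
(37, 5)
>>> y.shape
(17, 5)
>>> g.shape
()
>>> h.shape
(5, 17)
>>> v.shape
(37, 5)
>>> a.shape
(37, 5)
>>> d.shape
(5, 37)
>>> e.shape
(5, 5)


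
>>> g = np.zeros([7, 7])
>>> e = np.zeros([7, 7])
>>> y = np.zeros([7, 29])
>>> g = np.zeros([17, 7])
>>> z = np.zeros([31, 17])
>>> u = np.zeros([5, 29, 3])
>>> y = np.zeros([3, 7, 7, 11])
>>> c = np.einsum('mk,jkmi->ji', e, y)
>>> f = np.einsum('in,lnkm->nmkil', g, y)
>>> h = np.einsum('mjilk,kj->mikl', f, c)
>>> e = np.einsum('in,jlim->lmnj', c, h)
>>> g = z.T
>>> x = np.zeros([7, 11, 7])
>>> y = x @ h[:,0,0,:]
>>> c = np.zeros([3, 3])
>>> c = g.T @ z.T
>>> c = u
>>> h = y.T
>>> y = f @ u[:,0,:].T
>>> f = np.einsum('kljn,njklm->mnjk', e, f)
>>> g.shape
(17, 31)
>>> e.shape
(7, 17, 11, 7)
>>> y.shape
(7, 11, 7, 17, 5)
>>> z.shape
(31, 17)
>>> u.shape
(5, 29, 3)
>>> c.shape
(5, 29, 3)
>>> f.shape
(3, 7, 11, 7)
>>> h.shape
(17, 11, 7)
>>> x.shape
(7, 11, 7)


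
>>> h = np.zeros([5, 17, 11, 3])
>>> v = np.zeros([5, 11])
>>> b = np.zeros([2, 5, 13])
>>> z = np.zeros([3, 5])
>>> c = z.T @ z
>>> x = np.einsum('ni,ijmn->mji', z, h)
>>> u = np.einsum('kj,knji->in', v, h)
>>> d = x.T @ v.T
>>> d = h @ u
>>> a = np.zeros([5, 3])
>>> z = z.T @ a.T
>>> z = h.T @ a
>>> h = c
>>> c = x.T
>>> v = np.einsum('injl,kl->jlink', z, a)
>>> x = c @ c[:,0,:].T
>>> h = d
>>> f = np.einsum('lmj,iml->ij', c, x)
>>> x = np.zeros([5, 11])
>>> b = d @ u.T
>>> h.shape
(5, 17, 11, 17)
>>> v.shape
(17, 3, 3, 11, 5)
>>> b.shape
(5, 17, 11, 3)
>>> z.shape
(3, 11, 17, 3)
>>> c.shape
(5, 17, 11)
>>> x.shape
(5, 11)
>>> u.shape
(3, 17)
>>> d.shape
(5, 17, 11, 17)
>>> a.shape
(5, 3)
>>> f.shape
(5, 11)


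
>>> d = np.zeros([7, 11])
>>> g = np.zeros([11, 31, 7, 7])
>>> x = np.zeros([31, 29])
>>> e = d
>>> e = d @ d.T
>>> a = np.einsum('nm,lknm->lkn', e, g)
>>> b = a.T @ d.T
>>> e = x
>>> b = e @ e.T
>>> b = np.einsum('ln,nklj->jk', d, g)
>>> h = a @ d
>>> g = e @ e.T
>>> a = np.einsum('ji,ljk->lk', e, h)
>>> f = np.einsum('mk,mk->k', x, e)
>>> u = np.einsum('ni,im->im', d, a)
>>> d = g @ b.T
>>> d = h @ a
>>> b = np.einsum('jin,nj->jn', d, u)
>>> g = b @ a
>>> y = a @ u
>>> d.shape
(11, 31, 11)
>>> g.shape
(11, 11)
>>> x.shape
(31, 29)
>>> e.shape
(31, 29)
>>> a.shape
(11, 11)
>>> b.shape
(11, 11)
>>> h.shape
(11, 31, 11)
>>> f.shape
(29,)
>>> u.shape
(11, 11)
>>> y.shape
(11, 11)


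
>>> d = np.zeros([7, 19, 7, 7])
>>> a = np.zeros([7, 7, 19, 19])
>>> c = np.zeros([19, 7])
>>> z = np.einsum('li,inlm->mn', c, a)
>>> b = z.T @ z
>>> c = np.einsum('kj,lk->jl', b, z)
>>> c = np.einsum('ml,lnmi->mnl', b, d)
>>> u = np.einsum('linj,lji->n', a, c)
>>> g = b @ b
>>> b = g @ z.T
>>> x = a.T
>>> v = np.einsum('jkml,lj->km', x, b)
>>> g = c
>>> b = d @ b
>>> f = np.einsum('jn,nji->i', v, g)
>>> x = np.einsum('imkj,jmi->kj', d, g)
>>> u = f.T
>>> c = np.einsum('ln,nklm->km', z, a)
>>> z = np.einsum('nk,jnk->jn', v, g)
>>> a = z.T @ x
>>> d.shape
(7, 19, 7, 7)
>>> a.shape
(19, 7)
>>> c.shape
(7, 19)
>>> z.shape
(7, 19)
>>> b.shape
(7, 19, 7, 19)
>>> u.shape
(7,)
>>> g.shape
(7, 19, 7)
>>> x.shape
(7, 7)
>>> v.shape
(19, 7)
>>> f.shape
(7,)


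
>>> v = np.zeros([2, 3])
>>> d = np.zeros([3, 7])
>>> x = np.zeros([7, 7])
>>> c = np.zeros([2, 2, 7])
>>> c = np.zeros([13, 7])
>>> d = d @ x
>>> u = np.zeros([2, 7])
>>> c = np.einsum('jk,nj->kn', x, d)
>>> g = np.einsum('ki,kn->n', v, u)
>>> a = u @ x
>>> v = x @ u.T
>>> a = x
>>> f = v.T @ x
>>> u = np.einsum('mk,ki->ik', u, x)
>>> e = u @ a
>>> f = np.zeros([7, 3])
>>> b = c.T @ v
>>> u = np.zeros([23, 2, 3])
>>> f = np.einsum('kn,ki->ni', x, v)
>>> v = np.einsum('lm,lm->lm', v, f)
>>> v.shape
(7, 2)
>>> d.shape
(3, 7)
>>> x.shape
(7, 7)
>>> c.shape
(7, 3)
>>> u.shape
(23, 2, 3)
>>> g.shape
(7,)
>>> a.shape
(7, 7)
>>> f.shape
(7, 2)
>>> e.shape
(7, 7)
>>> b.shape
(3, 2)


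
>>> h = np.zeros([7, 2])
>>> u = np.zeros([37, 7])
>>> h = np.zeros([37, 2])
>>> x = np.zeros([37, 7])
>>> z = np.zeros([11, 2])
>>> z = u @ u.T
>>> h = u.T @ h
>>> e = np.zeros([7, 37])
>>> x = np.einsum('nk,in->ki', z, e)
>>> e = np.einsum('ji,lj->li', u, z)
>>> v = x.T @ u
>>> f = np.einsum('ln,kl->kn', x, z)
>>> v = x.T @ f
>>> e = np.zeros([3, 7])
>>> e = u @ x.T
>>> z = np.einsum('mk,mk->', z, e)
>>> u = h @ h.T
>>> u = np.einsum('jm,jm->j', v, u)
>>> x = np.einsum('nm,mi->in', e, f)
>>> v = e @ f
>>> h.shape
(7, 2)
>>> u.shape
(7,)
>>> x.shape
(7, 37)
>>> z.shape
()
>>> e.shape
(37, 37)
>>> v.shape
(37, 7)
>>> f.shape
(37, 7)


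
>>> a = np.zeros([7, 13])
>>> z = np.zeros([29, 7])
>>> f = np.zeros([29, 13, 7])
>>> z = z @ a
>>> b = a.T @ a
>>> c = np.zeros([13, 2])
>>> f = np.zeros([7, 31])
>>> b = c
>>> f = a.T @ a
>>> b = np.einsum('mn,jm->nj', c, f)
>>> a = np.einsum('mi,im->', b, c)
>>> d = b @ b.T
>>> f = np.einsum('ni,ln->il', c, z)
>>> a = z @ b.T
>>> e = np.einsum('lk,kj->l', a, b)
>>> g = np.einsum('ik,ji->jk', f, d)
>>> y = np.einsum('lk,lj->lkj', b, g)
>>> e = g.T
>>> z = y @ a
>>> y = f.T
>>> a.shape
(29, 2)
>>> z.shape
(2, 13, 2)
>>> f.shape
(2, 29)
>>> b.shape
(2, 13)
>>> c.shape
(13, 2)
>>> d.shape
(2, 2)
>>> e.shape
(29, 2)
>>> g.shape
(2, 29)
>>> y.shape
(29, 2)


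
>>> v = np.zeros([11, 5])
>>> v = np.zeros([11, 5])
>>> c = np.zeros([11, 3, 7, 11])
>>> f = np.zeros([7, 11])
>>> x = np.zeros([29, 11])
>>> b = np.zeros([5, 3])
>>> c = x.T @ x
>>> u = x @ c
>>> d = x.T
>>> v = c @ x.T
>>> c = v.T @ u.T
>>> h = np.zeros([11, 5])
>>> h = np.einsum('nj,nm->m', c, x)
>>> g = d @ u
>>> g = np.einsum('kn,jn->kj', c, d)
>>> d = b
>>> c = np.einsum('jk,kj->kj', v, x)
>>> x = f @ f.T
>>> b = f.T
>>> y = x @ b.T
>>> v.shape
(11, 29)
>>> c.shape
(29, 11)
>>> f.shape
(7, 11)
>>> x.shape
(7, 7)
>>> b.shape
(11, 7)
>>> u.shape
(29, 11)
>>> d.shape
(5, 3)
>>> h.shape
(11,)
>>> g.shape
(29, 11)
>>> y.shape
(7, 11)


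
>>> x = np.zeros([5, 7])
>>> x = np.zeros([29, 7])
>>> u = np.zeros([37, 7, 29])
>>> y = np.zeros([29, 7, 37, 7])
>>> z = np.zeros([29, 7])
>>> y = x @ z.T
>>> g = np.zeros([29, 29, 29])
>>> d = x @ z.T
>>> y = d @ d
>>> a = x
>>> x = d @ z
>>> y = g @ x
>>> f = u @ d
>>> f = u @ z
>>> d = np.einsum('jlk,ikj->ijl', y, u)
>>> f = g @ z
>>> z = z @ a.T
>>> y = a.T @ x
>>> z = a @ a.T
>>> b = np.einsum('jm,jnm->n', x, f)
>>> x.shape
(29, 7)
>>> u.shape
(37, 7, 29)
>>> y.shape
(7, 7)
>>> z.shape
(29, 29)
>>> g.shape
(29, 29, 29)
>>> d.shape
(37, 29, 29)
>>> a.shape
(29, 7)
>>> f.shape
(29, 29, 7)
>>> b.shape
(29,)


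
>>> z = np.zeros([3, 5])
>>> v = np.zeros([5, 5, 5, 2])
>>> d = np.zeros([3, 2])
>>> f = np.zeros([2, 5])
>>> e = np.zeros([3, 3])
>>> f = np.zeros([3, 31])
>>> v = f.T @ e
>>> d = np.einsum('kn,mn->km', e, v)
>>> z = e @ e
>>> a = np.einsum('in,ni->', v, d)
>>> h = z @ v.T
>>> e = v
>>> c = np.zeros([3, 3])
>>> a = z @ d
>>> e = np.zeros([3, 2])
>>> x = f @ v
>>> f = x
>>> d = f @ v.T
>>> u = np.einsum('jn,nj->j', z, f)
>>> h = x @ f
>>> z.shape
(3, 3)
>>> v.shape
(31, 3)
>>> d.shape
(3, 31)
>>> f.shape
(3, 3)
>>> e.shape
(3, 2)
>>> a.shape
(3, 31)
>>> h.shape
(3, 3)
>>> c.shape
(3, 3)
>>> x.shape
(3, 3)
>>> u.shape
(3,)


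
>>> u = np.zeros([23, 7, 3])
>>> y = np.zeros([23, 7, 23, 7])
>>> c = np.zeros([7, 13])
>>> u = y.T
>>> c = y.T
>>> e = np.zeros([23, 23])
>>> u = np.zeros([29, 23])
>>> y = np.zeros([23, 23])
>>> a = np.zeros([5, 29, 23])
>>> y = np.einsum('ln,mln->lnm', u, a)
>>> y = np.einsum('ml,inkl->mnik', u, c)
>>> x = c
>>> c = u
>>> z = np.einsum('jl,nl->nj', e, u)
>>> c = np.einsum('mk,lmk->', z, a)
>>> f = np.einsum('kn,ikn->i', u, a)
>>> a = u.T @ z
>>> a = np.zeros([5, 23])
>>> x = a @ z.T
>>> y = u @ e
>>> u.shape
(29, 23)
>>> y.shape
(29, 23)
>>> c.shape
()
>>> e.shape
(23, 23)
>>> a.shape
(5, 23)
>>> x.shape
(5, 29)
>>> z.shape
(29, 23)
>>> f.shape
(5,)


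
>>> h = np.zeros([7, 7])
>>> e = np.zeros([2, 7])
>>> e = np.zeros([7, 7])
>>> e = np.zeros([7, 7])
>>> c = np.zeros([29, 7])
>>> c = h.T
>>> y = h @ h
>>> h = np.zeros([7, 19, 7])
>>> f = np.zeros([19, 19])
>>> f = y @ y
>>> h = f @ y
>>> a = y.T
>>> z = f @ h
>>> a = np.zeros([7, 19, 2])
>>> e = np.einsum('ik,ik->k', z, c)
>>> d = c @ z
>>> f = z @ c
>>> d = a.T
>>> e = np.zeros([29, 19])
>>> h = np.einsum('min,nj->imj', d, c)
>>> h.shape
(19, 2, 7)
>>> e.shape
(29, 19)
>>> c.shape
(7, 7)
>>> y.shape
(7, 7)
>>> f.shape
(7, 7)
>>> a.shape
(7, 19, 2)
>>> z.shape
(7, 7)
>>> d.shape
(2, 19, 7)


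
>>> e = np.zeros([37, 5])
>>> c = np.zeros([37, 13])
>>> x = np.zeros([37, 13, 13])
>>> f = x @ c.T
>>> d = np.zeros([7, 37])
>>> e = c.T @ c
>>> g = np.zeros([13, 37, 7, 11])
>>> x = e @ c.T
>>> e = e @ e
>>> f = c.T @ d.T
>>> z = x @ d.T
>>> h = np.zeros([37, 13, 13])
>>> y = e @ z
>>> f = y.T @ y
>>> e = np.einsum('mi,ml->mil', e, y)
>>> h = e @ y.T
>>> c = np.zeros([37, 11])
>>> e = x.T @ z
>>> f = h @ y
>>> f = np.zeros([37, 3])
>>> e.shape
(37, 7)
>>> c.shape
(37, 11)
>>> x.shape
(13, 37)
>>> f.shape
(37, 3)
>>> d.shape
(7, 37)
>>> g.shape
(13, 37, 7, 11)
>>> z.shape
(13, 7)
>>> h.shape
(13, 13, 13)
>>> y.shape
(13, 7)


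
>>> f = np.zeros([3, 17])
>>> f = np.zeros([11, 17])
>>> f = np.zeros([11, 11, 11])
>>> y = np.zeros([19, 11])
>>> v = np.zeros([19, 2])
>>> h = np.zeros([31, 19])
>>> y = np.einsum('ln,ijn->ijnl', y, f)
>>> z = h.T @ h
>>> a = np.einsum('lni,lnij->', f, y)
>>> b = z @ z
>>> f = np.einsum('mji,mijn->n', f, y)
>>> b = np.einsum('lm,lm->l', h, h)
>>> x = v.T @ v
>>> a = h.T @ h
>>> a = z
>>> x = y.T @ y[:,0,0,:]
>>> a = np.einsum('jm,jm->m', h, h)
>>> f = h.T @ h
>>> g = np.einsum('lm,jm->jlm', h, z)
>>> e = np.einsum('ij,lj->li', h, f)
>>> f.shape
(19, 19)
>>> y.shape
(11, 11, 11, 19)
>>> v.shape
(19, 2)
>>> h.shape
(31, 19)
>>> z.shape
(19, 19)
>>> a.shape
(19,)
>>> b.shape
(31,)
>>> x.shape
(19, 11, 11, 19)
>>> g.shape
(19, 31, 19)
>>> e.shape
(19, 31)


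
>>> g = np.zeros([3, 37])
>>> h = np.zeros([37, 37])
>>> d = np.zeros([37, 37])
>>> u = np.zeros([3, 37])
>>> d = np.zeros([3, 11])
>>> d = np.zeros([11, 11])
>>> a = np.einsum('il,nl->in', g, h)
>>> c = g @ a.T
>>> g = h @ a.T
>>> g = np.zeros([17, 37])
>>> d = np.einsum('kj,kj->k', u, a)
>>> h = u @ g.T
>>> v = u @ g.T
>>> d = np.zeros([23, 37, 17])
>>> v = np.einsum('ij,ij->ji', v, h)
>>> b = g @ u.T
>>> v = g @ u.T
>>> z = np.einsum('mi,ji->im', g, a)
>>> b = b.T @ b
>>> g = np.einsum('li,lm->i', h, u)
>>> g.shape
(17,)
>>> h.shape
(3, 17)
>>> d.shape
(23, 37, 17)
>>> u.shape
(3, 37)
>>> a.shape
(3, 37)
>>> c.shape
(3, 3)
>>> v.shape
(17, 3)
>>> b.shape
(3, 3)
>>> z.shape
(37, 17)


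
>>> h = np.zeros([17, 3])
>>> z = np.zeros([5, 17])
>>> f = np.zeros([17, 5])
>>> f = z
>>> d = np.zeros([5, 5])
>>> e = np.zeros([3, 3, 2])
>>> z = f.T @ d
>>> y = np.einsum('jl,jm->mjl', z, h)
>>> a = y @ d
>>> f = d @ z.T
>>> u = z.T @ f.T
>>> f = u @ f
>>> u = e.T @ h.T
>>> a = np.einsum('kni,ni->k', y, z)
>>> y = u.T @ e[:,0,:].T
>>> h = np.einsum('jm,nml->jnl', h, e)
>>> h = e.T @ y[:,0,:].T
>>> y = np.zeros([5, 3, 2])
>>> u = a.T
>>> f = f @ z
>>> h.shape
(2, 3, 17)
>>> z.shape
(17, 5)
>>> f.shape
(5, 5)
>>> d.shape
(5, 5)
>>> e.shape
(3, 3, 2)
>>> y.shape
(5, 3, 2)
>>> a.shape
(3,)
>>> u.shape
(3,)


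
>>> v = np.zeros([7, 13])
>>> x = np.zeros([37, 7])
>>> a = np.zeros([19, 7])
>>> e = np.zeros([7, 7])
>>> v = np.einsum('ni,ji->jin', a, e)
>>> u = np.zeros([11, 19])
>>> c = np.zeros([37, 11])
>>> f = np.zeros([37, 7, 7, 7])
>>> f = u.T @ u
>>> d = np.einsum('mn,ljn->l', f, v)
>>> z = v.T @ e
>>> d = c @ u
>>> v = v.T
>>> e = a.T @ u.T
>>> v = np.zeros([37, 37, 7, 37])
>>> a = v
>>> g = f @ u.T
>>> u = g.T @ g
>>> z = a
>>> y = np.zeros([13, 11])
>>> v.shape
(37, 37, 7, 37)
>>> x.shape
(37, 7)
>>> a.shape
(37, 37, 7, 37)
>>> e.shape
(7, 11)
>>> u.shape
(11, 11)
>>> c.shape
(37, 11)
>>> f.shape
(19, 19)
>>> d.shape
(37, 19)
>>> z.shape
(37, 37, 7, 37)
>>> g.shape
(19, 11)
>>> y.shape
(13, 11)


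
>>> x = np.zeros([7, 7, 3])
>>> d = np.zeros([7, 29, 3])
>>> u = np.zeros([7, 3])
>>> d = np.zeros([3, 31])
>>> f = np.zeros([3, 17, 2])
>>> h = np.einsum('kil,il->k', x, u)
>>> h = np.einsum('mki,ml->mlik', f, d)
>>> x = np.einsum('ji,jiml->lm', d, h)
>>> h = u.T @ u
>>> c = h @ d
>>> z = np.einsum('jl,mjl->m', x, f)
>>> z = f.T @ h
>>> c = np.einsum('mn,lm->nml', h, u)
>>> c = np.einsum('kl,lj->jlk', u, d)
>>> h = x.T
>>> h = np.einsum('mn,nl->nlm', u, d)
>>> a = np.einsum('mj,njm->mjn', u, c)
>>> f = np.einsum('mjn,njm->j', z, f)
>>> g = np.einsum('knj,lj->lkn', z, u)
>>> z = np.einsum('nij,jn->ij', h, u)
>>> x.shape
(17, 2)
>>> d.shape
(3, 31)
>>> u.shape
(7, 3)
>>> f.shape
(17,)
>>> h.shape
(3, 31, 7)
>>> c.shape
(31, 3, 7)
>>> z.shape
(31, 7)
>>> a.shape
(7, 3, 31)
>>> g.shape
(7, 2, 17)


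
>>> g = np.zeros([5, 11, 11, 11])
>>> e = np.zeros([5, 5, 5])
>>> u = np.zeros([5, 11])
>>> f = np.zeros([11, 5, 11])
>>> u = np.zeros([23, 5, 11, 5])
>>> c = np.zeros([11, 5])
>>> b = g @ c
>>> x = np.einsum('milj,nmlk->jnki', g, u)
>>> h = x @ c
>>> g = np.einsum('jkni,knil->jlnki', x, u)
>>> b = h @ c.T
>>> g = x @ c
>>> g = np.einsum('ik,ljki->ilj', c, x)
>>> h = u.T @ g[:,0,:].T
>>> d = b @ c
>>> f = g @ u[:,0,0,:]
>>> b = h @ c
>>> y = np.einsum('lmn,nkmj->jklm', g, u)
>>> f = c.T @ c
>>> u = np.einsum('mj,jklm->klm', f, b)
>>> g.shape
(11, 11, 23)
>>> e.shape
(5, 5, 5)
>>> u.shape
(11, 5, 5)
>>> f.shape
(5, 5)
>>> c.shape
(11, 5)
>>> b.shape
(5, 11, 5, 5)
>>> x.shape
(11, 23, 5, 11)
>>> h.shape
(5, 11, 5, 11)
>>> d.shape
(11, 23, 5, 5)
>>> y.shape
(5, 5, 11, 11)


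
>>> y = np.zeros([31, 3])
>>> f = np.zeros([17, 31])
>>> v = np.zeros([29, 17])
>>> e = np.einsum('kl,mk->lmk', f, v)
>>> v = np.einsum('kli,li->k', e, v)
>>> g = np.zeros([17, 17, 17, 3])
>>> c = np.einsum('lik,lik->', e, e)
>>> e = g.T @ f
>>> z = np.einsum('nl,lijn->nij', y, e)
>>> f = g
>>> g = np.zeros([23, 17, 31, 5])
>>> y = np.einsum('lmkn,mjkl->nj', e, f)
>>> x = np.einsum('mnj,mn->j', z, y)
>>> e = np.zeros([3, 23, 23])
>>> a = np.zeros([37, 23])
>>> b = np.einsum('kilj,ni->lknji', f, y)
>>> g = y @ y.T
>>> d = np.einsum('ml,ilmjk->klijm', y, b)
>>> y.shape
(31, 17)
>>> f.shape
(17, 17, 17, 3)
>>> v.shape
(31,)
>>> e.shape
(3, 23, 23)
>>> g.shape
(31, 31)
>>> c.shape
()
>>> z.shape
(31, 17, 17)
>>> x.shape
(17,)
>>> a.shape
(37, 23)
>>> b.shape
(17, 17, 31, 3, 17)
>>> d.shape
(17, 17, 17, 3, 31)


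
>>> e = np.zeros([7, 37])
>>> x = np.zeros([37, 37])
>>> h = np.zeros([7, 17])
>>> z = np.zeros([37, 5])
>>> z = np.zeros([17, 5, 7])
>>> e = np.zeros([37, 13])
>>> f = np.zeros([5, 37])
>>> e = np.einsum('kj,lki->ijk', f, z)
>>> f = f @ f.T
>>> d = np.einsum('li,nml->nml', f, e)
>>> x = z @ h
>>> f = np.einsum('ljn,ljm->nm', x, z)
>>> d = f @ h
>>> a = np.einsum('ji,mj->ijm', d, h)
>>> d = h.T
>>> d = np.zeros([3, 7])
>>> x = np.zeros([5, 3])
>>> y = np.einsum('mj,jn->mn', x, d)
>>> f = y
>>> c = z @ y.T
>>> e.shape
(7, 37, 5)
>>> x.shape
(5, 3)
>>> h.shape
(7, 17)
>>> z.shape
(17, 5, 7)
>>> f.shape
(5, 7)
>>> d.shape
(3, 7)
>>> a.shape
(17, 17, 7)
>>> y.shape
(5, 7)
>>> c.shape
(17, 5, 5)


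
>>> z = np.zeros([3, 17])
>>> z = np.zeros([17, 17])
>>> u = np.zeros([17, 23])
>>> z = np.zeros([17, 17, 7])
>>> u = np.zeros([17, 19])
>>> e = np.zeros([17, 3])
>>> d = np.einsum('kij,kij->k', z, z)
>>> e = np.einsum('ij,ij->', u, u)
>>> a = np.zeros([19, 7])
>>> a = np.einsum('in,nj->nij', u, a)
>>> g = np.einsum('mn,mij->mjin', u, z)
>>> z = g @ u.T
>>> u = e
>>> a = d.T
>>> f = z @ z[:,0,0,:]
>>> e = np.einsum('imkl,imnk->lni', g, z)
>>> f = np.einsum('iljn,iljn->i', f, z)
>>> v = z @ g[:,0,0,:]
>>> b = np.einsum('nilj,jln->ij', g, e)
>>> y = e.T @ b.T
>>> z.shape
(17, 7, 17, 17)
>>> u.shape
()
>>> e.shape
(19, 17, 17)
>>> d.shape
(17,)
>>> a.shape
(17,)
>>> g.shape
(17, 7, 17, 19)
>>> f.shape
(17,)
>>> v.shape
(17, 7, 17, 19)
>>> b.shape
(7, 19)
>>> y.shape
(17, 17, 7)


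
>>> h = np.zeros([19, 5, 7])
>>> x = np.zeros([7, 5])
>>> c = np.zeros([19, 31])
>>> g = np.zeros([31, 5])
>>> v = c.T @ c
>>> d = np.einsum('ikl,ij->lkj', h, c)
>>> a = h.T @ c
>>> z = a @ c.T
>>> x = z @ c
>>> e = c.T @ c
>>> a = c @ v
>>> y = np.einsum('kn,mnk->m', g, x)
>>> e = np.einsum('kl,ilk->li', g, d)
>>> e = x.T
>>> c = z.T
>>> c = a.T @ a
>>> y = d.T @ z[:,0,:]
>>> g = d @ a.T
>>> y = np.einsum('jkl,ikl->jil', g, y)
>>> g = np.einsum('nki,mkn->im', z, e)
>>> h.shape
(19, 5, 7)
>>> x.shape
(7, 5, 31)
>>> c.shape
(31, 31)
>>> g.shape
(19, 31)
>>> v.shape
(31, 31)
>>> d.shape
(7, 5, 31)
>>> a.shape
(19, 31)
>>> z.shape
(7, 5, 19)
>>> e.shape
(31, 5, 7)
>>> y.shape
(7, 31, 19)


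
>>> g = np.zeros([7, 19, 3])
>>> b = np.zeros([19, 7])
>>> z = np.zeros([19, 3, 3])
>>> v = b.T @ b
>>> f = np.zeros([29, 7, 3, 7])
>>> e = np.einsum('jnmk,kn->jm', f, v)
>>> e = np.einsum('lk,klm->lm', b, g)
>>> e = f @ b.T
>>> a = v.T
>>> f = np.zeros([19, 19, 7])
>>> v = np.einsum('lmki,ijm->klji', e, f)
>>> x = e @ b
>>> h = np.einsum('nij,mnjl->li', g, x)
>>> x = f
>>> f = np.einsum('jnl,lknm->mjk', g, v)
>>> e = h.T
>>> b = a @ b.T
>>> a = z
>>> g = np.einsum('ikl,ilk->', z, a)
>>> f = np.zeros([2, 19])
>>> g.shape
()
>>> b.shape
(7, 19)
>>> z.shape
(19, 3, 3)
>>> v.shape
(3, 29, 19, 19)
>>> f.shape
(2, 19)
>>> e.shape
(19, 7)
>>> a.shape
(19, 3, 3)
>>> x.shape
(19, 19, 7)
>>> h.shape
(7, 19)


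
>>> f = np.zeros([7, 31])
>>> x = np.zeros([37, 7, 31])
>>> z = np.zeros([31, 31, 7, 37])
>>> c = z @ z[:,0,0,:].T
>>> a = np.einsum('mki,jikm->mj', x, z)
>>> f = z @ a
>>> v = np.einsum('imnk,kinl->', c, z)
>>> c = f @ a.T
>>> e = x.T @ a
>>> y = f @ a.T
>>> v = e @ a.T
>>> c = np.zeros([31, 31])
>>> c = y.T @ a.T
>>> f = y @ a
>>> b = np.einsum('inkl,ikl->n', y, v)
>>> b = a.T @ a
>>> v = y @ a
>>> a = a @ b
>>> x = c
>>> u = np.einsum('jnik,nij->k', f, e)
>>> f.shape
(31, 31, 7, 31)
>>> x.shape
(37, 7, 31, 37)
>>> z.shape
(31, 31, 7, 37)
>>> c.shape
(37, 7, 31, 37)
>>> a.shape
(37, 31)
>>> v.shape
(31, 31, 7, 31)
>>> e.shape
(31, 7, 31)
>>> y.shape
(31, 31, 7, 37)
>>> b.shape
(31, 31)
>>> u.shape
(31,)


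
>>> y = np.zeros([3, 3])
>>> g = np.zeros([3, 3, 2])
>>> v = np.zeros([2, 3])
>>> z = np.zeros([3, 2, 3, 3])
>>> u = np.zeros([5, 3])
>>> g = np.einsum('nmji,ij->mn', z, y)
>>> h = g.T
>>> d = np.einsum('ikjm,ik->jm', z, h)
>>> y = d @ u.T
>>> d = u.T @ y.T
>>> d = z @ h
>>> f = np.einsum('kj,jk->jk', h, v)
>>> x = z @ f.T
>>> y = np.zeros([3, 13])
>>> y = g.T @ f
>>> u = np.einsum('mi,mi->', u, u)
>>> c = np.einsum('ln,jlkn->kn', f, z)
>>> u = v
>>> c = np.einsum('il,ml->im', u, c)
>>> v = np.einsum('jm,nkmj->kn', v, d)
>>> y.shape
(3, 3)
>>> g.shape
(2, 3)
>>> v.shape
(2, 3)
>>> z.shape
(3, 2, 3, 3)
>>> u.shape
(2, 3)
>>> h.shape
(3, 2)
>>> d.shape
(3, 2, 3, 2)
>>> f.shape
(2, 3)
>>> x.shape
(3, 2, 3, 2)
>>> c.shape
(2, 3)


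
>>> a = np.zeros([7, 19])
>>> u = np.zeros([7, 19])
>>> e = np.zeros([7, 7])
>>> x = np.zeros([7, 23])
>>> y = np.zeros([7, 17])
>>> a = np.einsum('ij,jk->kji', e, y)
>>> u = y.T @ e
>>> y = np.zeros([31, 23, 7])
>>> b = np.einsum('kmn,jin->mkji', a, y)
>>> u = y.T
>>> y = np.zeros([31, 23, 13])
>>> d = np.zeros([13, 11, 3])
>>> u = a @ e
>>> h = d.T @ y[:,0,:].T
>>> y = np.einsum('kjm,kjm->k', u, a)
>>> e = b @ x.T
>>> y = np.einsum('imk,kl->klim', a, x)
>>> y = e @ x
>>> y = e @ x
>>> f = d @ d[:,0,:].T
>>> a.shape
(17, 7, 7)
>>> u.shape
(17, 7, 7)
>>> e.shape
(7, 17, 31, 7)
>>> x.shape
(7, 23)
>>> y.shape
(7, 17, 31, 23)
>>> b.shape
(7, 17, 31, 23)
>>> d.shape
(13, 11, 3)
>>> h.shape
(3, 11, 31)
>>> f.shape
(13, 11, 13)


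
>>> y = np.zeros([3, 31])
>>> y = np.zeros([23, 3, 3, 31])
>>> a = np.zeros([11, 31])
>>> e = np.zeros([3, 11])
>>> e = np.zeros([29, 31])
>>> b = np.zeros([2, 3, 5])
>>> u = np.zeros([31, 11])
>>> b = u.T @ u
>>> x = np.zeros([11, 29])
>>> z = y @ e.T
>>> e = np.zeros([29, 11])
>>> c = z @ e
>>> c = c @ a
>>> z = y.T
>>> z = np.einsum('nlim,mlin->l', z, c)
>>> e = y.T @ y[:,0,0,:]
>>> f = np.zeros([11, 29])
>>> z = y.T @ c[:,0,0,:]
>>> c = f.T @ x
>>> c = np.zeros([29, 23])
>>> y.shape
(23, 3, 3, 31)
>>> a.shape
(11, 31)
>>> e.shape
(31, 3, 3, 31)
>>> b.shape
(11, 11)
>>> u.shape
(31, 11)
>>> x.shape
(11, 29)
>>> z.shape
(31, 3, 3, 31)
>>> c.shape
(29, 23)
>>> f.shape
(11, 29)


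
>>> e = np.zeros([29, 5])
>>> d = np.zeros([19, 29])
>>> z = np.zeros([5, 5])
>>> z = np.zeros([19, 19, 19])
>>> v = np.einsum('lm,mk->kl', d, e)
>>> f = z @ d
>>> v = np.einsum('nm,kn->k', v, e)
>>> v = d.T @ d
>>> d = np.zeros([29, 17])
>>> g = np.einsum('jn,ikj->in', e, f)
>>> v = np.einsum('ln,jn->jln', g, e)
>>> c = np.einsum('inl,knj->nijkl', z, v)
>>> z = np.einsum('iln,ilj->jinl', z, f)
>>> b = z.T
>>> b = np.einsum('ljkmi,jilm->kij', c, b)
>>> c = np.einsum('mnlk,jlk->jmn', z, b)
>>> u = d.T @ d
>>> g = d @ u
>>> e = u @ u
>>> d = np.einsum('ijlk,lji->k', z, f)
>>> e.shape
(17, 17)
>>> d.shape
(19,)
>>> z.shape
(29, 19, 19, 19)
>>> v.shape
(29, 19, 5)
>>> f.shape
(19, 19, 29)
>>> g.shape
(29, 17)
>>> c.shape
(5, 29, 19)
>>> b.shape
(5, 19, 19)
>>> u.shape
(17, 17)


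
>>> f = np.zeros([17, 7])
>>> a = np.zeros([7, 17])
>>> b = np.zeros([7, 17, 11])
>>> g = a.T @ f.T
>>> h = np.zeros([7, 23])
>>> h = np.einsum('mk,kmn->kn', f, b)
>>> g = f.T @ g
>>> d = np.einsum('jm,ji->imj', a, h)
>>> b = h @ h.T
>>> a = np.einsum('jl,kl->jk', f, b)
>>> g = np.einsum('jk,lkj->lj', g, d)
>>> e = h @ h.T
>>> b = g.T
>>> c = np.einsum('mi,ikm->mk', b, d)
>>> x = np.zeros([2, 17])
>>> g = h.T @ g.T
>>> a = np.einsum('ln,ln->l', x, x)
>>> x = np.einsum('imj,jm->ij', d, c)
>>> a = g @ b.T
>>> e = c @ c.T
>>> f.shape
(17, 7)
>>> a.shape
(11, 7)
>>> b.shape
(7, 11)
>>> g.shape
(11, 11)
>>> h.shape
(7, 11)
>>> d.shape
(11, 17, 7)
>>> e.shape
(7, 7)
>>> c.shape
(7, 17)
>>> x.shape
(11, 7)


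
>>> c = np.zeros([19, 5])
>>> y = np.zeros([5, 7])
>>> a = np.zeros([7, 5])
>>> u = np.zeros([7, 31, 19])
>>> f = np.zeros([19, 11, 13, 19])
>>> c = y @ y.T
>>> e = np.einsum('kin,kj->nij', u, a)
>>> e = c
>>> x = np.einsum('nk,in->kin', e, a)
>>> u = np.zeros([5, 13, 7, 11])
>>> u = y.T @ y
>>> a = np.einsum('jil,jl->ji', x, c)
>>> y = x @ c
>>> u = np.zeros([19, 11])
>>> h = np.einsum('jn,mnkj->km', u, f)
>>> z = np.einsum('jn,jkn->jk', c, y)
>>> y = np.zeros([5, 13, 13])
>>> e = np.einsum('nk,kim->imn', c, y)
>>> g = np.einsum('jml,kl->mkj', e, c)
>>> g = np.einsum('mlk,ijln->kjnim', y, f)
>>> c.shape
(5, 5)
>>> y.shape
(5, 13, 13)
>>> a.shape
(5, 7)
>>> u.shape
(19, 11)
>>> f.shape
(19, 11, 13, 19)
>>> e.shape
(13, 13, 5)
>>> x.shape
(5, 7, 5)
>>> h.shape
(13, 19)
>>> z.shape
(5, 7)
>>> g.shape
(13, 11, 19, 19, 5)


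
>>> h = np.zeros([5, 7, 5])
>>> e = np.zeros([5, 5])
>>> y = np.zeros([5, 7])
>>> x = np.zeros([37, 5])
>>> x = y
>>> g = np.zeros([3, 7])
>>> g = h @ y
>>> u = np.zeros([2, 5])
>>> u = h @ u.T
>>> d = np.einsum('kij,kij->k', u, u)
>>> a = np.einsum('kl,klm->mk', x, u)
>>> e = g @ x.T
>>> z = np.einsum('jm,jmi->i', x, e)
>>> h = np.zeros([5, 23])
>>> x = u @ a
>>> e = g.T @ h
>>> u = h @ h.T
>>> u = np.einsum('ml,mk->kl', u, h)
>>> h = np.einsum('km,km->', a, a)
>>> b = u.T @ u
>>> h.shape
()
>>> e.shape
(7, 7, 23)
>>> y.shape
(5, 7)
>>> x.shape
(5, 7, 5)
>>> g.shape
(5, 7, 7)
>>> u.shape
(23, 5)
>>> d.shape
(5,)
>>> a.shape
(2, 5)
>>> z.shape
(5,)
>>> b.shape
(5, 5)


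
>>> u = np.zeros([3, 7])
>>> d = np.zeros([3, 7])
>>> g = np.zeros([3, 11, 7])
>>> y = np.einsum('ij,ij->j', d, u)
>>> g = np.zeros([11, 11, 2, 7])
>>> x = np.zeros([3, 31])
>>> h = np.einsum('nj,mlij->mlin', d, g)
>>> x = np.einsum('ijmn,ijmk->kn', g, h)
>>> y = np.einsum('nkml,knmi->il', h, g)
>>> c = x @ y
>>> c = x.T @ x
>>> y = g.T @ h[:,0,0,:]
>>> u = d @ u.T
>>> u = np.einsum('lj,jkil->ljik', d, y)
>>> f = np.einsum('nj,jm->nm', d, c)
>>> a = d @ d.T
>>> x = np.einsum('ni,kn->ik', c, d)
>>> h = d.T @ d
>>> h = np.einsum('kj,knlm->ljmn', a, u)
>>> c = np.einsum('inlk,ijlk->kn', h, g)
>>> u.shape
(3, 7, 11, 2)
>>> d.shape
(3, 7)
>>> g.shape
(11, 11, 2, 7)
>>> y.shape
(7, 2, 11, 3)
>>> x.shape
(7, 3)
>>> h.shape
(11, 3, 2, 7)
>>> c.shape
(7, 3)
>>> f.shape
(3, 7)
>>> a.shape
(3, 3)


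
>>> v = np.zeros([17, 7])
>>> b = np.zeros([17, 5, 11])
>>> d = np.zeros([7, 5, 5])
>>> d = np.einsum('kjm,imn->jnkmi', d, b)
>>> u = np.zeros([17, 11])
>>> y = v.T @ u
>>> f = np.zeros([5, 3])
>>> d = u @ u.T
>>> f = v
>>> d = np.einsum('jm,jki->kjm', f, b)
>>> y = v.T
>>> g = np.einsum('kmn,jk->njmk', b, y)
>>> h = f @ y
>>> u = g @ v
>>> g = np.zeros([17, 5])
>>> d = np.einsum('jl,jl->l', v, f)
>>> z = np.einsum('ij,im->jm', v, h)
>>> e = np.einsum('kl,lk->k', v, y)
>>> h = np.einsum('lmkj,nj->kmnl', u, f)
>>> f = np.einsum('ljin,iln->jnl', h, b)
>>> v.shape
(17, 7)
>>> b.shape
(17, 5, 11)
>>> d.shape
(7,)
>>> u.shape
(11, 7, 5, 7)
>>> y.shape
(7, 17)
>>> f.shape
(7, 11, 5)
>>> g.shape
(17, 5)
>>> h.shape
(5, 7, 17, 11)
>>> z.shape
(7, 17)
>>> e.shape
(17,)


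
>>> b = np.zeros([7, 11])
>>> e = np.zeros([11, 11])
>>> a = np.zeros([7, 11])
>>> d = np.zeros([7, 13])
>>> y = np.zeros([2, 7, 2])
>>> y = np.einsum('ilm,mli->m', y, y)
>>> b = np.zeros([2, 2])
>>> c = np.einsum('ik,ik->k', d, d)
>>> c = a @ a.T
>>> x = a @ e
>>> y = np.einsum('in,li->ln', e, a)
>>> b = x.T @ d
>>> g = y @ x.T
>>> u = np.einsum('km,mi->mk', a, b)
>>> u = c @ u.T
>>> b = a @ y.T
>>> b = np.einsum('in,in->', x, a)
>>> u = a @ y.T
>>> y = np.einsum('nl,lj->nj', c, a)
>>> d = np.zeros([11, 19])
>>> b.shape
()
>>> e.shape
(11, 11)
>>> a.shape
(7, 11)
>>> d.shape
(11, 19)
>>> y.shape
(7, 11)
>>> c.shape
(7, 7)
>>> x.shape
(7, 11)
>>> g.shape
(7, 7)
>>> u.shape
(7, 7)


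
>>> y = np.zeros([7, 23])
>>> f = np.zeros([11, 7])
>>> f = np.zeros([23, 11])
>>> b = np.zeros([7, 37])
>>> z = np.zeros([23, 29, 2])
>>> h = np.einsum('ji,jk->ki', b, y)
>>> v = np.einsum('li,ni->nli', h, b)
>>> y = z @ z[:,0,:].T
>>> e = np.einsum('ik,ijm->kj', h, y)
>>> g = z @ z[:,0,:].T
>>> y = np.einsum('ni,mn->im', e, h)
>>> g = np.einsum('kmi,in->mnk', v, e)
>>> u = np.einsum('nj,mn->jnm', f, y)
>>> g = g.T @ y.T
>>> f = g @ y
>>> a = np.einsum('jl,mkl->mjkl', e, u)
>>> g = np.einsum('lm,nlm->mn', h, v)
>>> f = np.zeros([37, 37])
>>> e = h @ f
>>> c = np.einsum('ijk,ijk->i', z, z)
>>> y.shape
(29, 23)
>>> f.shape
(37, 37)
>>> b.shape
(7, 37)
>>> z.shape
(23, 29, 2)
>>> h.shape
(23, 37)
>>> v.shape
(7, 23, 37)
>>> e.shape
(23, 37)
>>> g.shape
(37, 7)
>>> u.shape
(11, 23, 29)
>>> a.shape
(11, 37, 23, 29)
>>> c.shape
(23,)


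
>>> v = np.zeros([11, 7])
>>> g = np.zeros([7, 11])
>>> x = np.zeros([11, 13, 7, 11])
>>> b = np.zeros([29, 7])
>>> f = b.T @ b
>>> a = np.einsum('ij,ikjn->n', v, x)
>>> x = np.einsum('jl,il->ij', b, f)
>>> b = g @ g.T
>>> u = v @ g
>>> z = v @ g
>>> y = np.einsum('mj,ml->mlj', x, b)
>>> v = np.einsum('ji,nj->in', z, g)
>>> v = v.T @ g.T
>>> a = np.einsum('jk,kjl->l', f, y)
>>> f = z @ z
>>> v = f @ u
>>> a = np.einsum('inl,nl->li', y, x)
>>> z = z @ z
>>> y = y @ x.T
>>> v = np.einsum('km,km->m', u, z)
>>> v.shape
(11,)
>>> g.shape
(7, 11)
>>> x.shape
(7, 29)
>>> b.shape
(7, 7)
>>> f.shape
(11, 11)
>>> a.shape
(29, 7)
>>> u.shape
(11, 11)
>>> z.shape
(11, 11)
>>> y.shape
(7, 7, 7)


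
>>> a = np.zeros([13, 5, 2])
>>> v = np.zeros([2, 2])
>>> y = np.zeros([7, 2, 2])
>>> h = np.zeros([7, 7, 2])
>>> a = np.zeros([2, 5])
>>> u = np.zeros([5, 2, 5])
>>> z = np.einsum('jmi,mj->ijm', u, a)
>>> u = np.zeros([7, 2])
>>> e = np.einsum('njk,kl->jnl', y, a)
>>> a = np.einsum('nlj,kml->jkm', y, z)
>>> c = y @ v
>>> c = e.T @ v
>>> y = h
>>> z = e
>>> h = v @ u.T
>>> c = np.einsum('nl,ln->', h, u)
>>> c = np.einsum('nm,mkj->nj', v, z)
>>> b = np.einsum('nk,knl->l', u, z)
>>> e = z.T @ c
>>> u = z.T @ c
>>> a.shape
(2, 5, 5)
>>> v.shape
(2, 2)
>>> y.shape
(7, 7, 2)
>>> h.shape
(2, 7)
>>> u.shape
(5, 7, 5)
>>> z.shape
(2, 7, 5)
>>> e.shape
(5, 7, 5)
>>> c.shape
(2, 5)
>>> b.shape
(5,)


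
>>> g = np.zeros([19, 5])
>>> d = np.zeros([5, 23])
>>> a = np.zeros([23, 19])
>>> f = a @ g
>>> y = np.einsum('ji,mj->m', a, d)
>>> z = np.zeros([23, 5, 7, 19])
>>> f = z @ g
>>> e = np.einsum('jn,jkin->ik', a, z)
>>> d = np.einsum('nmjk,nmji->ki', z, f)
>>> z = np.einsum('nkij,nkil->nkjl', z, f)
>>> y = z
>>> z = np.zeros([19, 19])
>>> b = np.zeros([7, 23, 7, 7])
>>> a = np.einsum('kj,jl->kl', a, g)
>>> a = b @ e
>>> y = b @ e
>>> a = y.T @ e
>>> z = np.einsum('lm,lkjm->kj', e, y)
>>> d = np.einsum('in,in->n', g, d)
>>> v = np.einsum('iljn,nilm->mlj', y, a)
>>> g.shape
(19, 5)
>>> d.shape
(5,)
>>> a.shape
(5, 7, 23, 5)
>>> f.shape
(23, 5, 7, 5)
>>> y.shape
(7, 23, 7, 5)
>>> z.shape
(23, 7)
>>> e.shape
(7, 5)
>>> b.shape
(7, 23, 7, 7)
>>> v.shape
(5, 23, 7)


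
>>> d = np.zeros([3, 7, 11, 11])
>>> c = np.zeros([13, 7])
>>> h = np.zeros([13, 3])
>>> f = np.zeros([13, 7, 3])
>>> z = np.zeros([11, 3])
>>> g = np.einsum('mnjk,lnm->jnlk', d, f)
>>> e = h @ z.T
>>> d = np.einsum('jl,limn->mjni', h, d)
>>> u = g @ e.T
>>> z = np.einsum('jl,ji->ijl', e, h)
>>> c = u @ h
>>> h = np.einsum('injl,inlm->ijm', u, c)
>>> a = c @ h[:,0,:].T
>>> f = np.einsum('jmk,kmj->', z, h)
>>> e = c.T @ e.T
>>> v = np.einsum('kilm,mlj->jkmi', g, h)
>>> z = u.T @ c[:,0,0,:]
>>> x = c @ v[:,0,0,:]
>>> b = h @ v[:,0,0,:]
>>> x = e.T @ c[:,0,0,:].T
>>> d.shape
(11, 13, 11, 7)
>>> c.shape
(11, 7, 13, 3)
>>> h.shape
(11, 13, 3)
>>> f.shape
()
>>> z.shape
(13, 13, 7, 3)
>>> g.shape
(11, 7, 13, 11)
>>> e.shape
(3, 13, 7, 13)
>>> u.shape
(11, 7, 13, 13)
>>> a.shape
(11, 7, 13, 11)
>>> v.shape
(3, 11, 11, 7)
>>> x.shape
(13, 7, 13, 11)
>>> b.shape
(11, 13, 7)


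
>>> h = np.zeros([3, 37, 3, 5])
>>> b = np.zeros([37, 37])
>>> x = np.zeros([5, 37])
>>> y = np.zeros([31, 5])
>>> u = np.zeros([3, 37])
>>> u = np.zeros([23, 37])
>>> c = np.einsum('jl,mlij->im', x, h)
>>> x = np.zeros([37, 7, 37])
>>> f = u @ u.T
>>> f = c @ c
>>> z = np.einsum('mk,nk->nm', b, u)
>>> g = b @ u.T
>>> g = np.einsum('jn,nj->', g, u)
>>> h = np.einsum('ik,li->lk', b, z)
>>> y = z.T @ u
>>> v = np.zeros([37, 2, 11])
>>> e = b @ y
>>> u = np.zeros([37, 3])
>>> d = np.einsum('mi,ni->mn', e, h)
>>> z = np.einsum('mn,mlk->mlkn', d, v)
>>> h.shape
(23, 37)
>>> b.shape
(37, 37)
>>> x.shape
(37, 7, 37)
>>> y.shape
(37, 37)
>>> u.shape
(37, 3)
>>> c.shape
(3, 3)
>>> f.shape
(3, 3)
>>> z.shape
(37, 2, 11, 23)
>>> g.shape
()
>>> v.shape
(37, 2, 11)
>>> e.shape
(37, 37)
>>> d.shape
(37, 23)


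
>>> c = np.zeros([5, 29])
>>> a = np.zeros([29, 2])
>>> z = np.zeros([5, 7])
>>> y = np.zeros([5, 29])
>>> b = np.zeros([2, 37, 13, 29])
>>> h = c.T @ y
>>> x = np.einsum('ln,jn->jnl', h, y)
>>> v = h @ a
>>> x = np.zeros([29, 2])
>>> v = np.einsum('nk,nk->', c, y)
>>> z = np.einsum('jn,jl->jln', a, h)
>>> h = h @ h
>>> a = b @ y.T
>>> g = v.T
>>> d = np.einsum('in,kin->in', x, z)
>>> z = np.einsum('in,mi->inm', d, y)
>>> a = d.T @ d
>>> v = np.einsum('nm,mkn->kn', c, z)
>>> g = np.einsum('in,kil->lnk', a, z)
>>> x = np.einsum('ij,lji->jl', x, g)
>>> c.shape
(5, 29)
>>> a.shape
(2, 2)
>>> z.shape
(29, 2, 5)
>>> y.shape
(5, 29)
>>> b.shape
(2, 37, 13, 29)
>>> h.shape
(29, 29)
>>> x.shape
(2, 5)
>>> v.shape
(2, 5)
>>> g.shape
(5, 2, 29)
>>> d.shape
(29, 2)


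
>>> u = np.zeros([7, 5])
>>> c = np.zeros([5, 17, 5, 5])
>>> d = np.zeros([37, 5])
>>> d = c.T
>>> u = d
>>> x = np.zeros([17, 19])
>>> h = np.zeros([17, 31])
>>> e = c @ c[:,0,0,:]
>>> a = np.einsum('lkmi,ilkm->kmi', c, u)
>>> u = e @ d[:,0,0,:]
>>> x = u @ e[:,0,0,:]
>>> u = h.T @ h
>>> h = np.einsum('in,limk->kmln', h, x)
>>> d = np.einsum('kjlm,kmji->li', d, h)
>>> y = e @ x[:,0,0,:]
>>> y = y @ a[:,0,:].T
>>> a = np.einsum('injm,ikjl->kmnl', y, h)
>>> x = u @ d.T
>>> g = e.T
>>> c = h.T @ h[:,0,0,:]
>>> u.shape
(31, 31)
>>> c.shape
(31, 5, 5, 31)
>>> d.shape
(17, 31)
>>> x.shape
(31, 17)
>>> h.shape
(5, 5, 5, 31)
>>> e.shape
(5, 17, 5, 5)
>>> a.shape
(5, 17, 17, 31)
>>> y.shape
(5, 17, 5, 17)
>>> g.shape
(5, 5, 17, 5)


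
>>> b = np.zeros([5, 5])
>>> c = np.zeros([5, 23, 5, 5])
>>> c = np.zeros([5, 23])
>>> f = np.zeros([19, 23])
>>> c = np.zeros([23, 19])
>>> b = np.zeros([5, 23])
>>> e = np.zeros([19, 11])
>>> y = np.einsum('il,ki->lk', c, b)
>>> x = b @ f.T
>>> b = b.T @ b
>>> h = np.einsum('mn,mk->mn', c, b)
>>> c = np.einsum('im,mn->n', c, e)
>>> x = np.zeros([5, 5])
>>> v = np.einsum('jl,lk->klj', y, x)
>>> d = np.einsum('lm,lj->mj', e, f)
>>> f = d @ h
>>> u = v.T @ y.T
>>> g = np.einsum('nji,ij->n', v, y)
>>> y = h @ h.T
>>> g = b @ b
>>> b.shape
(23, 23)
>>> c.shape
(11,)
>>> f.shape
(11, 19)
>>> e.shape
(19, 11)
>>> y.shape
(23, 23)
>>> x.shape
(5, 5)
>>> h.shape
(23, 19)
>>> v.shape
(5, 5, 19)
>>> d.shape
(11, 23)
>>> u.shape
(19, 5, 19)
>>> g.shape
(23, 23)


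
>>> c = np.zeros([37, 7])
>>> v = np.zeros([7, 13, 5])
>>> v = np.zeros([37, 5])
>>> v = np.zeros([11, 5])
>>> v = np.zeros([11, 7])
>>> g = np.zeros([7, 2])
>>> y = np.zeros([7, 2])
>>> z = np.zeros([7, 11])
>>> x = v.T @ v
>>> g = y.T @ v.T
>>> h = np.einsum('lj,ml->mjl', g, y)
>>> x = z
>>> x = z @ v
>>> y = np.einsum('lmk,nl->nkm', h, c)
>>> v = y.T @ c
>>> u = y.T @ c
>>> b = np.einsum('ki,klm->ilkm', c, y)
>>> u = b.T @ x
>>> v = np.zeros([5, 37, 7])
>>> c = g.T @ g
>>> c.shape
(11, 11)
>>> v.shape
(5, 37, 7)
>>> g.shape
(2, 11)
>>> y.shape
(37, 2, 11)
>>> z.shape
(7, 11)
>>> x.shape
(7, 7)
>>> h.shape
(7, 11, 2)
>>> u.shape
(11, 37, 2, 7)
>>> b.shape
(7, 2, 37, 11)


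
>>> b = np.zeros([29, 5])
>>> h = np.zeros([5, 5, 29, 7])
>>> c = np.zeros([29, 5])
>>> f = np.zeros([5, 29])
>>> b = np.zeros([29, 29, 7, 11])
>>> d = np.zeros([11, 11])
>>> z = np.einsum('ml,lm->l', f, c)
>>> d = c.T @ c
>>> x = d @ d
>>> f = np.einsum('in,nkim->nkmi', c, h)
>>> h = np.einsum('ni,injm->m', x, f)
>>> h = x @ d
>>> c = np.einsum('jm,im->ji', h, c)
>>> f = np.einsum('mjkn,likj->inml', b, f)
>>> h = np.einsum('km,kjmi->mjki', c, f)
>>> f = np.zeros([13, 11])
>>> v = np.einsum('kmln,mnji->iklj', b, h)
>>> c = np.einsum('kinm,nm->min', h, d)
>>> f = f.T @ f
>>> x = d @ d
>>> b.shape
(29, 29, 7, 11)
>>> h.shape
(29, 11, 5, 5)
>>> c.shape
(5, 11, 5)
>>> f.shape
(11, 11)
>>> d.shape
(5, 5)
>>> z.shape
(29,)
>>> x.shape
(5, 5)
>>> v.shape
(5, 29, 7, 5)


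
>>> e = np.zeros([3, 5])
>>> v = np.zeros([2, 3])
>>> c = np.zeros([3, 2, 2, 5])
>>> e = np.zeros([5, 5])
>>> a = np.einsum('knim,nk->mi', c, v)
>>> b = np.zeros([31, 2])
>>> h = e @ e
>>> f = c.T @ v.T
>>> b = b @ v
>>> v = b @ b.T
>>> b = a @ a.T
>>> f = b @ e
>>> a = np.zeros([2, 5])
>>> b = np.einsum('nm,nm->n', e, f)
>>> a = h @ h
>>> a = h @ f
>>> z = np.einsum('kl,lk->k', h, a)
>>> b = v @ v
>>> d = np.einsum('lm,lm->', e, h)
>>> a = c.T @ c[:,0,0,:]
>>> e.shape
(5, 5)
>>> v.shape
(31, 31)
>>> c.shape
(3, 2, 2, 5)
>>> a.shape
(5, 2, 2, 5)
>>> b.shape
(31, 31)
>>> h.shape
(5, 5)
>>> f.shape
(5, 5)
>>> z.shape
(5,)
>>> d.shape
()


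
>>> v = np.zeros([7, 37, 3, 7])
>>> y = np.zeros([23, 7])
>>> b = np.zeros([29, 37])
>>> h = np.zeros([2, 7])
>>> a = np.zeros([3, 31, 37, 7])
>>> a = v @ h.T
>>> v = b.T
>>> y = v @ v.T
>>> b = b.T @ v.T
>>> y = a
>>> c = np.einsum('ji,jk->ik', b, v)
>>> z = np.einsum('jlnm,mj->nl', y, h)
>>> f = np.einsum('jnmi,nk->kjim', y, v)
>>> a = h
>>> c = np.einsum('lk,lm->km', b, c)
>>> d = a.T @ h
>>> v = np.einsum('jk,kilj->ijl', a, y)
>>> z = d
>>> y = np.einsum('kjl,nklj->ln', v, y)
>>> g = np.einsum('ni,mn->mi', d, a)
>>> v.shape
(37, 2, 3)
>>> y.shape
(3, 7)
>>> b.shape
(37, 37)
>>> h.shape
(2, 7)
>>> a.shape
(2, 7)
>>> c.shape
(37, 29)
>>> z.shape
(7, 7)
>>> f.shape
(29, 7, 2, 3)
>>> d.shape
(7, 7)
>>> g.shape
(2, 7)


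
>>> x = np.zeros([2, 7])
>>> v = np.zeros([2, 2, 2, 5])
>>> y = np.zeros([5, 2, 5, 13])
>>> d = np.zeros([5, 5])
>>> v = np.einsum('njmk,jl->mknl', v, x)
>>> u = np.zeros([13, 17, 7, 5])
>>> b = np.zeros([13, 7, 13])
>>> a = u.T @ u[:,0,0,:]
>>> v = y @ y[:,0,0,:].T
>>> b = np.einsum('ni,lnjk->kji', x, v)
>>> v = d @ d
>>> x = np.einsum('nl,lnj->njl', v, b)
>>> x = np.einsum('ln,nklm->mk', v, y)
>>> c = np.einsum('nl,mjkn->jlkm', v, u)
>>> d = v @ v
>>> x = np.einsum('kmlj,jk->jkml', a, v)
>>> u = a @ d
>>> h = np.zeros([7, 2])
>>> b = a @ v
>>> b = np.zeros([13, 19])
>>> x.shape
(5, 5, 7, 17)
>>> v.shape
(5, 5)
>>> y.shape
(5, 2, 5, 13)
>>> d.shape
(5, 5)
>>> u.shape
(5, 7, 17, 5)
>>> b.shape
(13, 19)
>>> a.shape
(5, 7, 17, 5)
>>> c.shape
(17, 5, 7, 13)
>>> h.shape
(7, 2)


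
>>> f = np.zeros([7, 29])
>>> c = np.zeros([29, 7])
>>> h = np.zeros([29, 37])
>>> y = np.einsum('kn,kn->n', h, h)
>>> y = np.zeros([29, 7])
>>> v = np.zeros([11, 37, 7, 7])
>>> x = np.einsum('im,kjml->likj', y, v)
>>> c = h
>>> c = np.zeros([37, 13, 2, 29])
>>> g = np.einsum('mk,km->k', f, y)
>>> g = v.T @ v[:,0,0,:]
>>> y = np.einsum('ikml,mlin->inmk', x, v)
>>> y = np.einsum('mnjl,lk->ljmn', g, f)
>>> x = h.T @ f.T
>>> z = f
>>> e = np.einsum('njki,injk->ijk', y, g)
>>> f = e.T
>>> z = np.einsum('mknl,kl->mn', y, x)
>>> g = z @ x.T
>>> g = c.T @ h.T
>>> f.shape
(7, 37, 7)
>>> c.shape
(37, 13, 2, 29)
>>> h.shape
(29, 37)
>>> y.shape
(7, 37, 7, 7)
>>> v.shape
(11, 37, 7, 7)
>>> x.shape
(37, 7)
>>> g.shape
(29, 2, 13, 29)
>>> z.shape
(7, 7)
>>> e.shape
(7, 37, 7)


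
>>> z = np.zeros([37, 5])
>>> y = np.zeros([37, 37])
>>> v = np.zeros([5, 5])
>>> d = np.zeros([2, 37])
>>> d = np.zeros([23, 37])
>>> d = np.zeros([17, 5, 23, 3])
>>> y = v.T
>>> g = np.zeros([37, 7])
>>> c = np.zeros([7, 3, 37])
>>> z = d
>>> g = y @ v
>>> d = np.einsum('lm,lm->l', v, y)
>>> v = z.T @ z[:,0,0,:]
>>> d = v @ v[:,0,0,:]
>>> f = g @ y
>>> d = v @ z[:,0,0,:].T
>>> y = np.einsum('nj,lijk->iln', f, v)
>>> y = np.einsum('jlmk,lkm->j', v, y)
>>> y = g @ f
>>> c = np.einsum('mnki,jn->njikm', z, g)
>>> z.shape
(17, 5, 23, 3)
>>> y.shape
(5, 5)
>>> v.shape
(3, 23, 5, 3)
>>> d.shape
(3, 23, 5, 17)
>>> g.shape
(5, 5)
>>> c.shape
(5, 5, 3, 23, 17)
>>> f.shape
(5, 5)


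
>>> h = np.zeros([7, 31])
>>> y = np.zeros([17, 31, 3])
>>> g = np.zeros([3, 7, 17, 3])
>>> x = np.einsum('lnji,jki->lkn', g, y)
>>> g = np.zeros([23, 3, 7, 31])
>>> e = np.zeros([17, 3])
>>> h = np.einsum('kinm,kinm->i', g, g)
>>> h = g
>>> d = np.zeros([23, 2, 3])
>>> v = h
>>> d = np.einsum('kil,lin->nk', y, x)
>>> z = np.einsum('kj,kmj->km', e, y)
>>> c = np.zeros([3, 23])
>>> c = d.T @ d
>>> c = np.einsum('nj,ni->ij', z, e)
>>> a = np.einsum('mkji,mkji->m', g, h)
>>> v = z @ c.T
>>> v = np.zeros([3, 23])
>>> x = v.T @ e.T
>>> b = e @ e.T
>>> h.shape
(23, 3, 7, 31)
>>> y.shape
(17, 31, 3)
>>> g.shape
(23, 3, 7, 31)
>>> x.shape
(23, 17)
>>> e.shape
(17, 3)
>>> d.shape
(7, 17)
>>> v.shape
(3, 23)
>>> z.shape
(17, 31)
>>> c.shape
(3, 31)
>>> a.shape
(23,)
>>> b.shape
(17, 17)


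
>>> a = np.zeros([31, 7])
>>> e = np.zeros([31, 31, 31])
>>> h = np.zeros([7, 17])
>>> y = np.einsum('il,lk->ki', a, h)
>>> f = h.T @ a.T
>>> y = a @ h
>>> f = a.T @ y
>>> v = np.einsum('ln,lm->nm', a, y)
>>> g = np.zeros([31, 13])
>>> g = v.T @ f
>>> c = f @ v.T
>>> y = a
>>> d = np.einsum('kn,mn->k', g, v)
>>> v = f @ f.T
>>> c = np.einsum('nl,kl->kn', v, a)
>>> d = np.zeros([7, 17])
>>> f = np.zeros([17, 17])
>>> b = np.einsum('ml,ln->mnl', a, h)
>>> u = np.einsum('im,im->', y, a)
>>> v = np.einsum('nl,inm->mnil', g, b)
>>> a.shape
(31, 7)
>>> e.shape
(31, 31, 31)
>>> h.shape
(7, 17)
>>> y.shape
(31, 7)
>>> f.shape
(17, 17)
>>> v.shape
(7, 17, 31, 17)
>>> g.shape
(17, 17)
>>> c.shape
(31, 7)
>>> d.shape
(7, 17)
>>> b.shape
(31, 17, 7)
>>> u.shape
()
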